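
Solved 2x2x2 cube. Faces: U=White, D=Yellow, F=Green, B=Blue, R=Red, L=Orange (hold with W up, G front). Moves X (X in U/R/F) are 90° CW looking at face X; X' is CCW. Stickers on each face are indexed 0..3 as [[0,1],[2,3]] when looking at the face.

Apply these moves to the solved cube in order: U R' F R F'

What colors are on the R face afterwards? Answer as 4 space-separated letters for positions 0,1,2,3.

After move 1 (U): U=WWWW F=RRGG R=BBRR B=OOBB L=GGOO
After move 2 (R'): R=BRBR U=WBWO F=RWGW D=YRYG B=YOYB
After move 3 (F): F=GRWW U=WBOG R=WROR D=BBYG L=GYOR
After move 4 (R): R=OWRR U=WROW F=GBWG D=BYYY B=GOBB
After move 5 (F'): F=BGGW U=WROR R=YWBR D=YRYY L=GWOO
Query: R face = YWBR

Answer: Y W B R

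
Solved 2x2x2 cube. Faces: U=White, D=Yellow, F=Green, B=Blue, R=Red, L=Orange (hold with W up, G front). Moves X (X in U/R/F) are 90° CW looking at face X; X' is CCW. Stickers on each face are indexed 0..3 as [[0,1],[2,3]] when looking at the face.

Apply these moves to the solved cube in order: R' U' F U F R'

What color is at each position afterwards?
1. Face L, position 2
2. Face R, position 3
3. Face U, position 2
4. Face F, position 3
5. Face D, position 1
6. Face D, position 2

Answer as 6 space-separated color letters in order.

Answer: O B G O W Y

Derivation:
After move 1 (R'): R=RRRR U=WBWB F=GWGW D=YGYG B=YBYB
After move 2 (U'): U=BBWW F=OOGW R=GWRR B=RRYB L=YBOO
After move 3 (F): F=GOWO U=BBOB R=WWWR D=RGYG L=YYOG
After move 4 (U): U=OBBB F=WWWO R=RRWR B=YYYB L=GOOG
After move 5 (F): F=WWOW U=OBGO R=BRBR D=WRYG L=GROG
After move 6 (R'): R=RRBB U=OYGY F=WBOO D=WWYW B=GYRB
Query 1: L[2] = O
Query 2: R[3] = B
Query 3: U[2] = G
Query 4: F[3] = O
Query 5: D[1] = W
Query 6: D[2] = Y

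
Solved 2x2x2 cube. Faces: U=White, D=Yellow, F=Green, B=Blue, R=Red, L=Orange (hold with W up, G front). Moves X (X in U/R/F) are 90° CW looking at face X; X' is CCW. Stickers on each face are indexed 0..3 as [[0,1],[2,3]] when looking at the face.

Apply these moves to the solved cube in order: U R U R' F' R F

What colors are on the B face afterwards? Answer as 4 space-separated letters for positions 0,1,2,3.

After move 1 (U): U=WWWW F=RRGG R=BBRR B=OOBB L=GGOO
After move 2 (R): R=RBRB U=WRWG F=RYGY D=YBYO B=WOWB
After move 3 (U): U=WWGR F=RBGY R=WORB B=GGWB L=RYOO
After move 4 (R'): R=OBWR U=WWGG F=RWGR D=YBYY B=OGBB
After move 5 (F'): F=WRRG U=WWOW R=BBYR D=YOYY L=RGOG
After move 6 (R): R=YBRB U=WROG F=WORY D=YBYO B=WGWB
After move 7 (F): F=RWYO U=WRGG R=OBGB D=RYYO L=RYOB
Query: B face = WGWB

Answer: W G W B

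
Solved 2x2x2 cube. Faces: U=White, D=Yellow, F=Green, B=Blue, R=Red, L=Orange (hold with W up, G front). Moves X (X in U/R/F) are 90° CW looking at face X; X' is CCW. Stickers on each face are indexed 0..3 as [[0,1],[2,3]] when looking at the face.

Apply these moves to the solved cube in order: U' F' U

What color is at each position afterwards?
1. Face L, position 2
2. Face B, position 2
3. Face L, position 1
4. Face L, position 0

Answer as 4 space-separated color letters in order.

After move 1 (U'): U=WWWW F=OOGG R=GGRR B=RRBB L=BBOO
After move 2 (F'): F=OGOG U=WWGR R=YGYR D=BOYY L=BWOW
After move 3 (U): U=GWRW F=YGOG R=RRYR B=BWBB L=OGOW
Query 1: L[2] = O
Query 2: B[2] = B
Query 3: L[1] = G
Query 4: L[0] = O

Answer: O B G O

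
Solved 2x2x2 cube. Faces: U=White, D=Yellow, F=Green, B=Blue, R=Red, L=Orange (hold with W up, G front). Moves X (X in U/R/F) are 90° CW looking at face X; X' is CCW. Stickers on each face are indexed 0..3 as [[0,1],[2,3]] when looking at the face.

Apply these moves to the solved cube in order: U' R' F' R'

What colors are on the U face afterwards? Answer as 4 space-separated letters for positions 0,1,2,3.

After move 1 (U'): U=WWWW F=OOGG R=GGRR B=RRBB L=BBOO
After move 2 (R'): R=GRGR U=WBWR F=OWGW D=YOYG B=YRYB
After move 3 (F'): F=WWOG U=WBGG R=ORYR D=BOYG L=BROW
After move 4 (R'): R=RROY U=WYGY F=WBOG D=BWYG B=GROB
Query: U face = WYGY

Answer: W Y G Y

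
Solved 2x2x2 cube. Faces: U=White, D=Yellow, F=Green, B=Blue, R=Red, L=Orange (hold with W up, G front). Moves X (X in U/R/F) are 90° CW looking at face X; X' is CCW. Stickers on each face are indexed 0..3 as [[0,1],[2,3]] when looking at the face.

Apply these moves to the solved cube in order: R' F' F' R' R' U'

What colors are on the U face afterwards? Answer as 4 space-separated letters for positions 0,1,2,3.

After move 1 (R'): R=RRRR U=WBWB F=GWGW D=YGYG B=YBYB
After move 2 (F'): F=WWGG U=WBRR R=GRYR D=OOYG L=OBOW
After move 3 (F'): F=WGWG U=WBGY R=OROR D=BWYG L=OROR
After move 4 (R'): R=RROO U=WYGY F=WBWY D=BGYG B=GBWB
After move 5 (R'): R=RORO U=WWGG F=WYWY D=BBYY B=GBGB
After move 6 (U'): U=WGWG F=ORWY R=WYRO B=ROGB L=GBOR
Query: U face = WGWG

Answer: W G W G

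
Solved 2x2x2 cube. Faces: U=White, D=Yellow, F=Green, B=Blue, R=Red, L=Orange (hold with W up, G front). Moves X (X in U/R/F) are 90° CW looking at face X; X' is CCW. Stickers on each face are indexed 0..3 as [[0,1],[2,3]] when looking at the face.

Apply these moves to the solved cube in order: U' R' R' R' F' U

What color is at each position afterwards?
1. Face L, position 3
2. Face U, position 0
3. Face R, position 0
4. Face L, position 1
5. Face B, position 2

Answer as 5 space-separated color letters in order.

Answer: W R W Y W

Derivation:
After move 1 (U'): U=WWWW F=OOGG R=GGRR B=RRBB L=BBOO
After move 2 (R'): R=GRGR U=WBWR F=OWGW D=YOYG B=YRYB
After move 3 (R'): R=RRGG U=WYWY F=OBGR D=YWYW B=GROB
After move 4 (R'): R=RGRG U=WOWG F=OYGY D=YBYR B=WRWB
After move 5 (F'): F=YYOG U=WORR R=BGYG D=BOYR L=BGOW
After move 6 (U): U=RWRO F=BGOG R=WRYG B=BGWB L=YYOW
Query 1: L[3] = W
Query 2: U[0] = R
Query 3: R[0] = W
Query 4: L[1] = Y
Query 5: B[2] = W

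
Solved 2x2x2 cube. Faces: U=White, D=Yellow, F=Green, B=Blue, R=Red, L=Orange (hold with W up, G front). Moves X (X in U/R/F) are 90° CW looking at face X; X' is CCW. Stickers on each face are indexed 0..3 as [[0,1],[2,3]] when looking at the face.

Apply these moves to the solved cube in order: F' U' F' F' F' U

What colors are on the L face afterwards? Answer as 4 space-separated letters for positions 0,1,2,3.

Answer: G O O O

Derivation:
After move 1 (F'): F=GGGG U=WWRR R=YRYR D=OOYY L=OWOW
After move 2 (U'): U=WRWR F=OWGG R=GGYR B=YRBB L=BBOW
After move 3 (F'): F=WGOG U=WRGY R=OGOR D=BWYY L=BROW
After move 4 (F'): F=GGWO U=WROO R=WGBR D=RWYY L=BYOG
After move 5 (F'): F=GOGW U=WRWB R=WGRR D=YGYY L=BOOO
After move 6 (U): U=WWBR F=WGGW R=YRRR B=BOBB L=GOOO
Query: L face = GOOO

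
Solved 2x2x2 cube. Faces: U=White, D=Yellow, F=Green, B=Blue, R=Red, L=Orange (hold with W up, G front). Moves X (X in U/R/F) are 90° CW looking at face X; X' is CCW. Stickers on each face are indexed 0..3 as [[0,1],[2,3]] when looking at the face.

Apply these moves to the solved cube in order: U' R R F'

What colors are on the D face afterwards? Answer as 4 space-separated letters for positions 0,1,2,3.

Answer: B O Y W

Derivation:
After move 1 (U'): U=WWWW F=OOGG R=GGRR B=RRBB L=BBOO
After move 2 (R): R=RGRG U=WOWG F=OYGY D=YBYR B=WRWB
After move 3 (R): R=RRGG U=WYWY F=OBGR D=YWYW B=GROB
After move 4 (F'): F=BROG U=WYRG R=WRYG D=BOYW L=BYOW
Query: D face = BOYW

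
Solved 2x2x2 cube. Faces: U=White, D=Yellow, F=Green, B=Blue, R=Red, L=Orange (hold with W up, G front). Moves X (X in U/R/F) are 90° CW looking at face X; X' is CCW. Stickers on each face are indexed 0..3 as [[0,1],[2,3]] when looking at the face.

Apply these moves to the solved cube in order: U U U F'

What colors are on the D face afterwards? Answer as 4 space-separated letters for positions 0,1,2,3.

Answer: B O Y Y

Derivation:
After move 1 (U): U=WWWW F=RRGG R=BBRR B=OOBB L=GGOO
After move 2 (U): U=WWWW F=BBGG R=OORR B=GGBB L=RROO
After move 3 (U): U=WWWW F=OOGG R=GGRR B=RRBB L=BBOO
After move 4 (F'): F=OGOG U=WWGR R=YGYR D=BOYY L=BWOW
Query: D face = BOYY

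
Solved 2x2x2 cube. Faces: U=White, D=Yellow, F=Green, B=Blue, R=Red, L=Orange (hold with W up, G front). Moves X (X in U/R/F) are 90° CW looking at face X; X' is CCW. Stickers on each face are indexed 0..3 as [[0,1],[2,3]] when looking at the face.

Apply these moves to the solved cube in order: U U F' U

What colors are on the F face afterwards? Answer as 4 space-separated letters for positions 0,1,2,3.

After move 1 (U): U=WWWW F=RRGG R=BBRR B=OOBB L=GGOO
After move 2 (U): U=WWWW F=BBGG R=OORR B=GGBB L=RROO
After move 3 (F'): F=BGBG U=WWOR R=YOYR D=ROYY L=RWOW
After move 4 (U): U=OWRW F=YOBG R=GGYR B=RWBB L=BGOW
Query: F face = YOBG

Answer: Y O B G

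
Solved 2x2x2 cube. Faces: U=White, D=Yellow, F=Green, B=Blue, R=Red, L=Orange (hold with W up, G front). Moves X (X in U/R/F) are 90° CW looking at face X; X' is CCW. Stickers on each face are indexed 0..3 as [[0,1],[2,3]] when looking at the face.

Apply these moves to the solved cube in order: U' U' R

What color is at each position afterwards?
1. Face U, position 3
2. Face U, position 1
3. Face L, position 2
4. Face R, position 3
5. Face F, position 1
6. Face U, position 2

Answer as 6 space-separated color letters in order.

Answer: G B O O Y W

Derivation:
After move 1 (U'): U=WWWW F=OOGG R=GGRR B=RRBB L=BBOO
After move 2 (U'): U=WWWW F=BBGG R=OORR B=GGBB L=RROO
After move 3 (R): R=RORO U=WBWG F=BYGY D=YBYG B=WGWB
Query 1: U[3] = G
Query 2: U[1] = B
Query 3: L[2] = O
Query 4: R[3] = O
Query 5: F[1] = Y
Query 6: U[2] = W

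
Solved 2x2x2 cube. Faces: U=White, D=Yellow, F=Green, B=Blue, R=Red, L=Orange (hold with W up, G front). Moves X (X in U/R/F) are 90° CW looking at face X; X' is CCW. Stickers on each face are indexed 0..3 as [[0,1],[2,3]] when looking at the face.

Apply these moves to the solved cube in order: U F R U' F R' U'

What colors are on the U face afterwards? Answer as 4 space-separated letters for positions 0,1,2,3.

Answer: W W R Y

Derivation:
After move 1 (U): U=WWWW F=RRGG R=BBRR B=OOBB L=GGOO
After move 2 (F): F=GRGR U=WWOG R=WBWR D=RBYY L=GYOY
After move 3 (R): R=WWRB U=WROR F=GBGY D=RBYO B=GOWB
After move 4 (U'): U=RRWO F=GYGY R=GBRB B=WWWB L=GOOY
After move 5 (F): F=GGYY U=RRYO R=WBOB D=RGYO L=GROB
After move 6 (R'): R=BBWO U=RWYW F=GRYO D=RGYY B=OWGB
After move 7 (U'): U=WWRY F=GRYO R=GRWO B=BBGB L=OWOB
Query: U face = WWRY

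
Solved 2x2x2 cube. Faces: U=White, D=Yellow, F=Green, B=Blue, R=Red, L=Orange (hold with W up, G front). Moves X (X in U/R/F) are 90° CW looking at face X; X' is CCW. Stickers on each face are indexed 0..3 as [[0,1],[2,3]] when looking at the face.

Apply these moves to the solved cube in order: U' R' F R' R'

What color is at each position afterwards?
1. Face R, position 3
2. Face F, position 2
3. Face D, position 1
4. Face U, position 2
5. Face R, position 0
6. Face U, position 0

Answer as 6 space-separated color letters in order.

Answer: W W B O R W

Derivation:
After move 1 (U'): U=WWWW F=OOGG R=GGRR B=RRBB L=BBOO
After move 2 (R'): R=GRGR U=WBWR F=OWGW D=YOYG B=YRYB
After move 3 (F): F=GOWW U=WBOB R=WRRR D=GGYG L=BYOO
After move 4 (R'): R=RRWR U=WYOY F=GBWB D=GOYW B=GRGB
After move 5 (R'): R=RRRW U=WGOG F=GYWY D=GBYB B=WROB
Query 1: R[3] = W
Query 2: F[2] = W
Query 3: D[1] = B
Query 4: U[2] = O
Query 5: R[0] = R
Query 6: U[0] = W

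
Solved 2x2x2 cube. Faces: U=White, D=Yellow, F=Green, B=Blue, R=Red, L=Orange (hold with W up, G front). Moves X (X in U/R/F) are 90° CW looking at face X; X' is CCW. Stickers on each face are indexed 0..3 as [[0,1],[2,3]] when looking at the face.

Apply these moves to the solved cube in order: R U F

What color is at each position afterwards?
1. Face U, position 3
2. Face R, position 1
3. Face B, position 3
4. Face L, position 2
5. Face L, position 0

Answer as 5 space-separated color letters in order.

Answer: Y B B O G

Derivation:
After move 1 (R): R=RRRR U=WGWG F=GYGY D=YBYB B=WBWB
After move 2 (U): U=WWGG F=RRGY R=WBRR B=OOWB L=GYOO
After move 3 (F): F=GRYR U=WWOY R=GBGR D=RWYB L=GYOB
Query 1: U[3] = Y
Query 2: R[1] = B
Query 3: B[3] = B
Query 4: L[2] = O
Query 5: L[0] = G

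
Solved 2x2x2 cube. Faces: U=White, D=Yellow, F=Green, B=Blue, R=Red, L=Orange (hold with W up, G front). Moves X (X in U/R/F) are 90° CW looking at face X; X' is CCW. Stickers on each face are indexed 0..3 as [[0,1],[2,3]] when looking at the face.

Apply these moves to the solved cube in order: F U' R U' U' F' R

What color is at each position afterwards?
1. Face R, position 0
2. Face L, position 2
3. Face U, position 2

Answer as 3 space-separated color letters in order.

Answer: R O B

Derivation:
After move 1 (F): F=GGGG U=WWOO R=WRWR D=RRYY L=OYOY
After move 2 (U'): U=WOWO F=OYGG R=GGWR B=WRBB L=BBOY
After move 3 (R): R=WGRG U=WYWG F=ORGY D=RBYW B=OROB
After move 4 (U'): U=YGWW F=BBGY R=ORRG B=WGOB L=OROY
After move 5 (U'): U=GWYW F=ORGY R=BBRG B=OROB L=WGOY
After move 6 (F'): F=RYOG U=GWBR R=BBRG D=GYYW L=WWOY
After move 7 (R): R=RBGB U=GYBG F=RYOW D=GOYO B=RRWB
Query 1: R[0] = R
Query 2: L[2] = O
Query 3: U[2] = B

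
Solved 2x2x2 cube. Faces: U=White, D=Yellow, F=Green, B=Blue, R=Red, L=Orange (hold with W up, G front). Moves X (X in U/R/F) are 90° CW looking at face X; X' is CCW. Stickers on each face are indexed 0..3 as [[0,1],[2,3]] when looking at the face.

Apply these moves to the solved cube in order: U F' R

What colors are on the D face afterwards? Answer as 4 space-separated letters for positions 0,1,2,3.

Answer: G B Y O

Derivation:
After move 1 (U): U=WWWW F=RRGG R=BBRR B=OOBB L=GGOO
After move 2 (F'): F=RGRG U=WWBR R=YBYR D=GOYY L=GWOW
After move 3 (R): R=YYRB U=WGBG F=RORY D=GBYO B=ROWB
Query: D face = GBYO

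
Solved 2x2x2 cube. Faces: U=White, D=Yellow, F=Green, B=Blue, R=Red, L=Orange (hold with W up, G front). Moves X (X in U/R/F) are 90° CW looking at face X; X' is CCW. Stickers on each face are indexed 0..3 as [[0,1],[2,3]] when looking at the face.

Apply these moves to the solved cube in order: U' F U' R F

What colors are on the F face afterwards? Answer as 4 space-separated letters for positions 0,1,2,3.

Answer: G B Y G

Derivation:
After move 1 (U'): U=WWWW F=OOGG R=GGRR B=RRBB L=BBOO
After move 2 (F): F=GOGO U=WWOB R=WGWR D=RGYY L=BYOY
After move 3 (U'): U=WBWO F=BYGO R=GOWR B=WGBB L=RROY
After move 4 (R): R=WGRO U=WYWO F=BGGY D=RBYW B=OGBB
After move 5 (F): F=GBYG U=WYYR R=WGOO D=RWYW L=RROB
Query: F face = GBYG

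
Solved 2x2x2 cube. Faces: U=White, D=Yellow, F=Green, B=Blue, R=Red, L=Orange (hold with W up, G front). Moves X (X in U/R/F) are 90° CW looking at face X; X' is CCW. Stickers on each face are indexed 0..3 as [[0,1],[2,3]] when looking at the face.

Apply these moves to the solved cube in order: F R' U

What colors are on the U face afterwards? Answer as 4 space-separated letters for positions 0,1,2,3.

After move 1 (F): F=GGGG U=WWOO R=WRWR D=RRYY L=OYOY
After move 2 (R'): R=RRWW U=WBOB F=GWGO D=RGYG B=YBRB
After move 3 (U): U=OWBB F=RRGO R=YBWW B=OYRB L=GWOY
Query: U face = OWBB

Answer: O W B B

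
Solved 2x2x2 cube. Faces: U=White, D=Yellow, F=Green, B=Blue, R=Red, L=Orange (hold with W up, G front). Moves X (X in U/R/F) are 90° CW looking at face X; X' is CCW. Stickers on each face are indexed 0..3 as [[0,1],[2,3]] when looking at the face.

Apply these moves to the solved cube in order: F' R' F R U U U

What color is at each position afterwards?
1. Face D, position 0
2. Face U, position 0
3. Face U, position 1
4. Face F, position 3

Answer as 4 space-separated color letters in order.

Answer: Y G W G

Derivation:
After move 1 (F'): F=GGGG U=WWRR R=YRYR D=OOYY L=OWOW
After move 2 (R'): R=RRYY U=WBRB F=GWGR D=OGYG B=YBOB
After move 3 (F): F=GGRW U=WBWW R=RRBY D=YRYG L=OOOG
After move 4 (R): R=BRYR U=WGWW F=GRRG D=YOYY B=WBBB
After move 5 (U): U=WWWG F=BRRG R=WBYR B=OOBB L=GROG
After move 6 (U): U=WWGW F=WBRG R=OOYR B=GRBB L=BROG
After move 7 (U): U=GWWW F=OORG R=GRYR B=BRBB L=WBOG
Query 1: D[0] = Y
Query 2: U[0] = G
Query 3: U[1] = W
Query 4: F[3] = G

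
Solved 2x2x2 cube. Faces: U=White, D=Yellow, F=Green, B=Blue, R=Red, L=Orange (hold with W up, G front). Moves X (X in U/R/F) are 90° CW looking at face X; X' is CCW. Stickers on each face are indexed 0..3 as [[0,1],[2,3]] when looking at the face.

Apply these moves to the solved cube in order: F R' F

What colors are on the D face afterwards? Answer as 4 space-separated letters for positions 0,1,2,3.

Answer: W R Y G

Derivation:
After move 1 (F): F=GGGG U=WWOO R=WRWR D=RRYY L=OYOY
After move 2 (R'): R=RRWW U=WBOB F=GWGO D=RGYG B=YBRB
After move 3 (F): F=GGOW U=WBYY R=ORBW D=WRYG L=OROG
Query: D face = WRYG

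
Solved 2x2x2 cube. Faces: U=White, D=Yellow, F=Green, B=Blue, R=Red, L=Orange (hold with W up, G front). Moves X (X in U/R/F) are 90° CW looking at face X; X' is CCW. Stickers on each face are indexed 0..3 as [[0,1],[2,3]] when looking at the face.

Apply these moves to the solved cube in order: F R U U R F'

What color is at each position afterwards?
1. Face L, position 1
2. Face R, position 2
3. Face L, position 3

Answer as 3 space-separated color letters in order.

Answer: Y R G

Derivation:
After move 1 (F): F=GGGG U=WWOO R=WRWR D=RRYY L=OYOY
After move 2 (R): R=WWRR U=WGOG F=GRGY D=RBYB B=OBWB
After move 3 (U): U=OWGG F=WWGY R=OBRR B=OYWB L=GROY
After move 4 (U): U=GOGW F=OBGY R=OYRR B=GRWB L=WWOY
After move 5 (R): R=RORY U=GBGY F=OBGB D=RWYG B=WROB
After move 6 (F'): F=BBOG U=GBRR R=WORY D=WYYG L=WYOG
Query 1: L[1] = Y
Query 2: R[2] = R
Query 3: L[3] = G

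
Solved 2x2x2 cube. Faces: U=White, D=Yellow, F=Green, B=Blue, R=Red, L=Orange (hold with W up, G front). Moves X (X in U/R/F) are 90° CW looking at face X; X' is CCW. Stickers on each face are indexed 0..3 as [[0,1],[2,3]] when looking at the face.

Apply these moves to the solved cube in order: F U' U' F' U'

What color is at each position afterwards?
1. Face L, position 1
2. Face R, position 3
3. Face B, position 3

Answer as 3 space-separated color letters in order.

Answer: G R B

Derivation:
After move 1 (F): F=GGGG U=WWOO R=WRWR D=RRYY L=OYOY
After move 2 (U'): U=WOWO F=OYGG R=GGWR B=WRBB L=BBOY
After move 3 (U'): U=OOWW F=BBGG R=OYWR B=GGBB L=WROY
After move 4 (F'): F=BGBG U=OOOW R=RYRR D=RYYY L=WWOW
After move 5 (U'): U=OWOO F=WWBG R=BGRR B=RYBB L=GGOW
Query 1: L[1] = G
Query 2: R[3] = R
Query 3: B[3] = B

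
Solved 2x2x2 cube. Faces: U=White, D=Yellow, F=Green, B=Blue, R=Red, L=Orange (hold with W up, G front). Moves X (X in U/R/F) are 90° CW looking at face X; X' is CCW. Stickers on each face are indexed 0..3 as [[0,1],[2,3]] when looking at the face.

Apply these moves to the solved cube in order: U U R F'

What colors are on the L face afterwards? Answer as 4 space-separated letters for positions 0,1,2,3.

Answer: R G O W

Derivation:
After move 1 (U): U=WWWW F=RRGG R=BBRR B=OOBB L=GGOO
After move 2 (U): U=WWWW F=BBGG R=OORR B=GGBB L=RROO
After move 3 (R): R=RORO U=WBWG F=BYGY D=YBYG B=WGWB
After move 4 (F'): F=YYBG U=WBRR R=BOYO D=ROYG L=RGOW
Query: L face = RGOW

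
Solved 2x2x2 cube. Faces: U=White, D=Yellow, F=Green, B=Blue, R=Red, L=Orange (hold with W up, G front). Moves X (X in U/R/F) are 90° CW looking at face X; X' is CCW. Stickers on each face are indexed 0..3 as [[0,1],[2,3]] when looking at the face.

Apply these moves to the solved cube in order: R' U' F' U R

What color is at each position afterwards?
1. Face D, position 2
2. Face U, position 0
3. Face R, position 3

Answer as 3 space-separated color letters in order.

Answer: Y G R

Derivation:
After move 1 (R'): R=RRRR U=WBWB F=GWGW D=YGYG B=YBYB
After move 2 (U'): U=BBWW F=OOGW R=GWRR B=RRYB L=YBOO
After move 3 (F'): F=OWOG U=BBGR R=GWYR D=BOYG L=YWOW
After move 4 (U): U=GBRB F=GWOG R=RRYR B=YWYB L=OWOW
After move 5 (R): R=YRRR U=GWRG F=GOOG D=BYYY B=BWBB
Query 1: D[2] = Y
Query 2: U[0] = G
Query 3: R[3] = R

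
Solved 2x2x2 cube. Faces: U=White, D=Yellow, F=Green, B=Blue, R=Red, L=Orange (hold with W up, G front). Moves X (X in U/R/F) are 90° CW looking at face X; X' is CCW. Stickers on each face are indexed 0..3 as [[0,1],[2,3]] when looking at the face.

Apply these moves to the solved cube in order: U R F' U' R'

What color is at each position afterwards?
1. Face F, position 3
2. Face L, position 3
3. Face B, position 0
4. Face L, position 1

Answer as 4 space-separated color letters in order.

Answer: R W O O

Derivation:
After move 1 (U): U=WWWW F=RRGG R=BBRR B=OOBB L=GGOO
After move 2 (R): R=RBRB U=WRWG F=RYGY D=YBYO B=WOWB
After move 3 (F'): F=YYRG U=WRRR R=BBYB D=GOYO L=GGOW
After move 4 (U'): U=RRWR F=GGRG R=YYYB B=BBWB L=WOOW
After move 5 (R'): R=YBYY U=RWWB F=GRRR D=GGYG B=OBOB
Query 1: F[3] = R
Query 2: L[3] = W
Query 3: B[0] = O
Query 4: L[1] = O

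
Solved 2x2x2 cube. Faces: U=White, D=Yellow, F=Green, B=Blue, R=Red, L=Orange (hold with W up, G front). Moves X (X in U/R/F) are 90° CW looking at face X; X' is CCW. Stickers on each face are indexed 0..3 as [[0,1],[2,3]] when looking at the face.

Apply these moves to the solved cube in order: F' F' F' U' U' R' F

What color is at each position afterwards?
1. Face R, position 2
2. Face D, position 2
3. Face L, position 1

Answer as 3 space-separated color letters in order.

After move 1 (F'): F=GGGG U=WWRR R=YRYR D=OOYY L=OWOW
After move 2 (F'): F=GGGG U=WWYY R=OROR D=WWYY L=OROR
After move 3 (F'): F=GGGG U=WWOO R=WRWR D=RRYY L=OYOY
After move 4 (U'): U=WOWO F=OYGG R=GGWR B=WRBB L=BBOY
After move 5 (U'): U=OOWW F=BBGG R=OYWR B=GGBB L=WROY
After move 6 (R'): R=YROW U=OBWG F=BOGW D=RBYG B=YGRB
After move 7 (F): F=GBWO U=OBYR R=WRGW D=OYYG L=WROB
Query 1: R[2] = G
Query 2: D[2] = Y
Query 3: L[1] = R

Answer: G Y R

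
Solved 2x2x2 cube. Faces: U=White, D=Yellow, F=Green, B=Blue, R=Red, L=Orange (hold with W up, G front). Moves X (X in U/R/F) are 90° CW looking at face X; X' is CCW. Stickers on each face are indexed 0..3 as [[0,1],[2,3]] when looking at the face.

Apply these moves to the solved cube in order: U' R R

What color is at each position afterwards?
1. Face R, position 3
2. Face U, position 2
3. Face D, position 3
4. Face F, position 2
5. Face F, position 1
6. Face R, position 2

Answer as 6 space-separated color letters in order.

Answer: G W W G B G

Derivation:
After move 1 (U'): U=WWWW F=OOGG R=GGRR B=RRBB L=BBOO
After move 2 (R): R=RGRG U=WOWG F=OYGY D=YBYR B=WRWB
After move 3 (R): R=RRGG U=WYWY F=OBGR D=YWYW B=GROB
Query 1: R[3] = G
Query 2: U[2] = W
Query 3: D[3] = W
Query 4: F[2] = G
Query 5: F[1] = B
Query 6: R[2] = G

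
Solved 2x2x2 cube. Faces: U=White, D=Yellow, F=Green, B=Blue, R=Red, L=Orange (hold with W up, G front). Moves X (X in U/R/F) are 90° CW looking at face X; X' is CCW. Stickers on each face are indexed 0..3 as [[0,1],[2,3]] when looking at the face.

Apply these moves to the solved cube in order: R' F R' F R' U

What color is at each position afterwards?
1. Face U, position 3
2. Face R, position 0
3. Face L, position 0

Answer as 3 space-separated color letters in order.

Answer: R W W

Derivation:
After move 1 (R'): R=RRRR U=WBWB F=GWGW D=YGYG B=YBYB
After move 2 (F): F=GGWW U=WBOO R=WRBR D=RRYG L=OYOG
After move 3 (R'): R=RRWB U=WYOY F=GBWO D=RGYW B=GBRB
After move 4 (F): F=WGOB U=WYGY R=ORYB D=WRYW L=OROG
After move 5 (R'): R=RBOY U=WRGG F=WYOY D=WGYB B=WBRB
After move 6 (U): U=GWGR F=RBOY R=WBOY B=ORRB L=WYOG
Query 1: U[3] = R
Query 2: R[0] = W
Query 3: L[0] = W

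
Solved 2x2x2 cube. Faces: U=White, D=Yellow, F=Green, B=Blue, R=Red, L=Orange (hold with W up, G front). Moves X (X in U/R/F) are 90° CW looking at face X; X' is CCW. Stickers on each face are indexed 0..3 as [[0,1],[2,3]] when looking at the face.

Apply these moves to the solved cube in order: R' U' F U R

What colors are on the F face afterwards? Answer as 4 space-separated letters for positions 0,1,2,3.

Answer: W G W G

Derivation:
After move 1 (R'): R=RRRR U=WBWB F=GWGW D=YGYG B=YBYB
After move 2 (U'): U=BBWW F=OOGW R=GWRR B=RRYB L=YBOO
After move 3 (F): F=GOWO U=BBOB R=WWWR D=RGYG L=YYOG
After move 4 (U): U=OBBB F=WWWO R=RRWR B=YYYB L=GOOG
After move 5 (R): R=WRRR U=OWBO F=WGWG D=RYYY B=BYBB
Query: F face = WGWG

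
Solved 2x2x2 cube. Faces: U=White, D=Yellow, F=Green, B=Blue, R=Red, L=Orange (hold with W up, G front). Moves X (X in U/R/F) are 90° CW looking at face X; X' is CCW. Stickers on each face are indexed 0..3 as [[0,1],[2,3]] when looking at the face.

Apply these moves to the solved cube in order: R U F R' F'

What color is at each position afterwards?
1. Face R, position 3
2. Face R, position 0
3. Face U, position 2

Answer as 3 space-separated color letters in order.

After move 1 (R): R=RRRR U=WGWG F=GYGY D=YBYB B=WBWB
After move 2 (U): U=WWGG F=RRGY R=WBRR B=OOWB L=GYOO
After move 3 (F): F=GRYR U=WWOY R=GBGR D=RWYB L=GYOB
After move 4 (R'): R=BRGG U=WWOO F=GWYY D=RRYR B=BOWB
After move 5 (F'): F=WYGY U=WWBG R=RRRG D=YBYR L=GOOO
Query 1: R[3] = G
Query 2: R[0] = R
Query 3: U[2] = B

Answer: G R B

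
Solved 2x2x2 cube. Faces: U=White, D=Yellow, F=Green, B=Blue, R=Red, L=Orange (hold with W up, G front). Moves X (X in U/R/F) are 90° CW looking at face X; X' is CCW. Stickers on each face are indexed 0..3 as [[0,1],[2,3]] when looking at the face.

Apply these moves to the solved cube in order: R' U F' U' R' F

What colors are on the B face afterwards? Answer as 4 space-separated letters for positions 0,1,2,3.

Answer: G B O B

Derivation:
After move 1 (R'): R=RRRR U=WBWB F=GWGW D=YGYG B=YBYB
After move 2 (U): U=WWBB F=RRGW R=YBRR B=OOYB L=GWOO
After move 3 (F'): F=RWRG U=WWYR R=GBYR D=WOYG L=GBOB
After move 4 (U'): U=WRWY F=GBRG R=RWYR B=GBYB L=OOOB
After move 5 (R'): R=WRRY U=WYWG F=GRRY D=WBYG B=GBOB
After move 6 (F): F=RGYR U=WYBO R=WRGY D=RWYG L=OWOB
Query: B face = GBOB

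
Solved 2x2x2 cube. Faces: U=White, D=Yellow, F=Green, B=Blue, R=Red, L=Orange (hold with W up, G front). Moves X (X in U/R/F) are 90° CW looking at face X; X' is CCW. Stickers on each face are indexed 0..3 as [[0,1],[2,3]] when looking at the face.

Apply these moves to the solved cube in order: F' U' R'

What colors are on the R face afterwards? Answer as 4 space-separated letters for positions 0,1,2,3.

After move 1 (F'): F=GGGG U=WWRR R=YRYR D=OOYY L=OWOW
After move 2 (U'): U=WRWR F=OWGG R=GGYR B=YRBB L=BBOW
After move 3 (R'): R=GRGY U=WBWY F=ORGR D=OWYG B=YROB
Query: R face = GRGY

Answer: G R G Y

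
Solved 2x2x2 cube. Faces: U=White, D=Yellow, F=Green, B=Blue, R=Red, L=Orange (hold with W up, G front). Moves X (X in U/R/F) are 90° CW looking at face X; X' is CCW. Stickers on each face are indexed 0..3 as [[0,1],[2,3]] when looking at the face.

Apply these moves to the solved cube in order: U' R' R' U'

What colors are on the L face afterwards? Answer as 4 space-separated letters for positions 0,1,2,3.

Answer: G R O O

Derivation:
After move 1 (U'): U=WWWW F=OOGG R=GGRR B=RRBB L=BBOO
After move 2 (R'): R=GRGR U=WBWR F=OWGW D=YOYG B=YRYB
After move 3 (R'): R=RRGG U=WYWY F=OBGR D=YWYW B=GROB
After move 4 (U'): U=YYWW F=BBGR R=OBGG B=RROB L=GROO
Query: L face = GROO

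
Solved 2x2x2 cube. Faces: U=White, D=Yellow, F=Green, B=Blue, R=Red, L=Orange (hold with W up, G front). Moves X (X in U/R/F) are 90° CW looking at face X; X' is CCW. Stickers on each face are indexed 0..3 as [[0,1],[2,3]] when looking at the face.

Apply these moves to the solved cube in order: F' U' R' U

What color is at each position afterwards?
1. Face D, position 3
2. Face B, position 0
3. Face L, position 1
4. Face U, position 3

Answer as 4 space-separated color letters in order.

Answer: G B R B

Derivation:
After move 1 (F'): F=GGGG U=WWRR R=YRYR D=OOYY L=OWOW
After move 2 (U'): U=WRWR F=OWGG R=GGYR B=YRBB L=BBOW
After move 3 (R'): R=GRGY U=WBWY F=ORGR D=OWYG B=YROB
After move 4 (U): U=WWYB F=GRGR R=YRGY B=BBOB L=OROW
Query 1: D[3] = G
Query 2: B[0] = B
Query 3: L[1] = R
Query 4: U[3] = B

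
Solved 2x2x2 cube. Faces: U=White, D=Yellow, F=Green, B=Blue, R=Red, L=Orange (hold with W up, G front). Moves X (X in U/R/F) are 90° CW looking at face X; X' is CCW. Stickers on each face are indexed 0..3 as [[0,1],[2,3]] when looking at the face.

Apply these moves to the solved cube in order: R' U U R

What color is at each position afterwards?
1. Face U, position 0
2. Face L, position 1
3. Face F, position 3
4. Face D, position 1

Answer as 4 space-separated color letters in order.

After move 1 (R'): R=RRRR U=WBWB F=GWGW D=YGYG B=YBYB
After move 2 (U): U=WWBB F=RRGW R=YBRR B=OOYB L=GWOO
After move 3 (U): U=BWBW F=YBGW R=OORR B=GWYB L=RROO
After move 4 (R): R=RORO U=BBBW F=YGGG D=YYYG B=WWWB
Query 1: U[0] = B
Query 2: L[1] = R
Query 3: F[3] = G
Query 4: D[1] = Y

Answer: B R G Y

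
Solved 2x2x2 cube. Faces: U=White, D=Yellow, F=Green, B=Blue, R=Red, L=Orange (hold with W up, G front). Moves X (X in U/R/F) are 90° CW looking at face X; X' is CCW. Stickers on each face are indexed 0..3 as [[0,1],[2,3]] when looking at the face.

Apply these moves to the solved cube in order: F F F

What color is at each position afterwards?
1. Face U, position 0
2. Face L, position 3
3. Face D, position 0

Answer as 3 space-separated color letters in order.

Answer: W W O

Derivation:
After move 1 (F): F=GGGG U=WWOO R=WRWR D=RRYY L=OYOY
After move 2 (F): F=GGGG U=WWYY R=OROR D=WWYY L=OROR
After move 3 (F): F=GGGG U=WWRR R=YRYR D=OOYY L=OWOW
Query 1: U[0] = W
Query 2: L[3] = W
Query 3: D[0] = O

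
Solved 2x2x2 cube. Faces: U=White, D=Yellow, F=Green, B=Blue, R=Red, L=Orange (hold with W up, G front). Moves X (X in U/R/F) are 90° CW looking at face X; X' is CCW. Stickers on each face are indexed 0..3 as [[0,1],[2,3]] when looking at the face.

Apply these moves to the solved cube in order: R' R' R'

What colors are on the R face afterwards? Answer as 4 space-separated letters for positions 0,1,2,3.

After move 1 (R'): R=RRRR U=WBWB F=GWGW D=YGYG B=YBYB
After move 2 (R'): R=RRRR U=WYWY F=GBGB D=YWYW B=GBGB
After move 3 (R'): R=RRRR U=WGWG F=GYGY D=YBYB B=WBWB
Query: R face = RRRR

Answer: R R R R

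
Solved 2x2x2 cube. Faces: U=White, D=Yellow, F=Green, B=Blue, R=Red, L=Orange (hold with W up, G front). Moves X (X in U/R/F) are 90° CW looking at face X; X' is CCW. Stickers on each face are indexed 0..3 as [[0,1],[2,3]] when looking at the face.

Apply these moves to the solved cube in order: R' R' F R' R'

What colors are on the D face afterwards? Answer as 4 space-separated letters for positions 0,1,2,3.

Answer: R Y Y O

Derivation:
After move 1 (R'): R=RRRR U=WBWB F=GWGW D=YGYG B=YBYB
After move 2 (R'): R=RRRR U=WYWY F=GBGB D=YWYW B=GBGB
After move 3 (F): F=GGBB U=WYOO R=WRYR D=RRYW L=OYOW
After move 4 (R'): R=RRWY U=WGOG F=GYBO D=RGYB B=WBRB
After move 5 (R'): R=RYRW U=WROW F=GGBG D=RYYO B=BBGB
Query: D face = RYYO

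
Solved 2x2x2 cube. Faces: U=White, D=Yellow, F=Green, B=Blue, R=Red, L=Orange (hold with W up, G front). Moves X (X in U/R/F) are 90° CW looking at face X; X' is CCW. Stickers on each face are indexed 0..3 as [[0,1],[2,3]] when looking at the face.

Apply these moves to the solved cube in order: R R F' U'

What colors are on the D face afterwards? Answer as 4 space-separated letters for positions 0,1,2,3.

Answer: O O Y W

Derivation:
After move 1 (R): R=RRRR U=WGWG F=GYGY D=YBYB B=WBWB
After move 2 (R): R=RRRR U=WYWY F=GBGB D=YWYW B=GBGB
After move 3 (F'): F=BBGG U=WYRR R=WRYR D=OOYW L=OYOW
After move 4 (U'): U=YRWR F=OYGG R=BBYR B=WRGB L=GBOW
Query: D face = OOYW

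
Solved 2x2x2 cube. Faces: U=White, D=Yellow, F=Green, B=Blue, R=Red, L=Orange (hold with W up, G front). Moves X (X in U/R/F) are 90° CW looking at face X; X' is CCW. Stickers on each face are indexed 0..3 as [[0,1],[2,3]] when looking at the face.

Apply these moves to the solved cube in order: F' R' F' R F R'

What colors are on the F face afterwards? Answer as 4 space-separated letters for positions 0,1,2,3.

After move 1 (F'): F=GGGG U=WWRR R=YRYR D=OOYY L=OWOW
After move 2 (R'): R=RRYY U=WBRB F=GWGR D=OGYG B=YBOB
After move 3 (F'): F=WRGG U=WBRY R=GROY D=WWYG L=OBOR
After move 4 (R): R=OGYR U=WRRG F=WWGG D=WOYY B=YBBB
After move 5 (F): F=GWGW U=WRRB R=RGGR D=YOYY L=OWOO
After move 6 (R'): R=GRRG U=WBRY F=GRGB D=YWYW B=YBOB
Query: F face = GRGB

Answer: G R G B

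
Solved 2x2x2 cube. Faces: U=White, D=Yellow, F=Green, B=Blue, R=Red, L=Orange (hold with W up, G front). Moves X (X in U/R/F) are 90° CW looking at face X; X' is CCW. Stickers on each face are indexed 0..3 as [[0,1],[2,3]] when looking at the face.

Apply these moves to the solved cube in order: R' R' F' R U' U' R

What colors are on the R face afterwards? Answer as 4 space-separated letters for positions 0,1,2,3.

After move 1 (R'): R=RRRR U=WBWB F=GWGW D=YGYG B=YBYB
After move 2 (R'): R=RRRR U=WYWY F=GBGB D=YWYW B=GBGB
After move 3 (F'): F=BBGG U=WYRR R=WRYR D=OOYW L=OYOW
After move 4 (R): R=YWRR U=WBRG F=BOGW D=OGYG B=RBYB
After move 5 (U'): U=BGWR F=OYGW R=BORR B=YWYB L=RBOW
After move 6 (U'): U=GRBW F=RBGW R=OYRR B=BOYB L=YWOW
After move 7 (R): R=RORY U=GBBW F=RGGG D=OYYB B=WORB
Query: R face = RORY

Answer: R O R Y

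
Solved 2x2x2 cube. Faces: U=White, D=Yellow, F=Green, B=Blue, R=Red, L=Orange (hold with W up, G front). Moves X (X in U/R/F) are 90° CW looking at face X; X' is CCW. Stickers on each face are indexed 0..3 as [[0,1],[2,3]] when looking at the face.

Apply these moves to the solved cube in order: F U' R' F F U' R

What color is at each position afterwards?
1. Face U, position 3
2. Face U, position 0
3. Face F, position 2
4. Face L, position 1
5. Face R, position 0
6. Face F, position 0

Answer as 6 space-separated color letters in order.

Answer: O B O R B B

Derivation:
After move 1 (F): F=GGGG U=WWOO R=WRWR D=RRYY L=OYOY
After move 2 (U'): U=WOWO F=OYGG R=GGWR B=WRBB L=BBOY
After move 3 (R'): R=GRGW U=WBWW F=OOGO D=RYYG B=YRRB
After move 4 (F): F=GOOO U=WBYB R=WRWW D=GGYG L=BROY
After move 5 (F): F=OGOO U=WBYR R=YRBW D=WWYG L=BGOG
After move 6 (U'): U=BRWY F=BGOO R=OGBW B=YRRB L=YROG
After move 7 (R): R=BOWG U=BGWO F=BWOG D=WRYY B=YRRB
Query 1: U[3] = O
Query 2: U[0] = B
Query 3: F[2] = O
Query 4: L[1] = R
Query 5: R[0] = B
Query 6: F[0] = B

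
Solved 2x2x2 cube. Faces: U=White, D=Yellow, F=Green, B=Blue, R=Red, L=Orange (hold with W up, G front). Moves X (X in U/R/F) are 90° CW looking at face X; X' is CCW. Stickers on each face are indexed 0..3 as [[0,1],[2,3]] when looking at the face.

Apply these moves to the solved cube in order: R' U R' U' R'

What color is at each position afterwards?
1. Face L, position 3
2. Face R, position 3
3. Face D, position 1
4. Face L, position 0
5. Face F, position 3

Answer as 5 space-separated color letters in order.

After move 1 (R'): R=RRRR U=WBWB F=GWGW D=YGYG B=YBYB
After move 2 (U): U=WWBB F=RRGW R=YBRR B=OOYB L=GWOO
After move 3 (R'): R=BRYR U=WYBO F=RWGB D=YRYW B=GOGB
After move 4 (U'): U=YOWB F=GWGB R=RWYR B=BRGB L=GOOO
After move 5 (R'): R=WRRY U=YGWB F=GOGB D=YWYB B=WRRB
Query 1: L[3] = O
Query 2: R[3] = Y
Query 3: D[1] = W
Query 4: L[0] = G
Query 5: F[3] = B

Answer: O Y W G B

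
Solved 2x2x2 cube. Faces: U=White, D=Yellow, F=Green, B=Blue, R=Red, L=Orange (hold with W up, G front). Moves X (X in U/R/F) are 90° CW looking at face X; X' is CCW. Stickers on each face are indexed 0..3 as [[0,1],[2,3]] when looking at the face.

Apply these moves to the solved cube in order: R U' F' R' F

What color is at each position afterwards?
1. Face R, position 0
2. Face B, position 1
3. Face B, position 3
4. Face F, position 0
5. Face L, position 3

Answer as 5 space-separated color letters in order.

After move 1 (R): R=RRRR U=WGWG F=GYGY D=YBYB B=WBWB
After move 2 (U'): U=GGWW F=OOGY R=GYRR B=RRWB L=WBOO
After move 3 (F'): F=OYOG U=GGGR R=BYYR D=BOYB L=WWOW
After move 4 (R'): R=YRBY U=GWGR F=OGOR D=BYYG B=BROB
After move 5 (F): F=OORG U=GWWW R=GRRY D=BYYG L=WBOY
Query 1: R[0] = G
Query 2: B[1] = R
Query 3: B[3] = B
Query 4: F[0] = O
Query 5: L[3] = Y

Answer: G R B O Y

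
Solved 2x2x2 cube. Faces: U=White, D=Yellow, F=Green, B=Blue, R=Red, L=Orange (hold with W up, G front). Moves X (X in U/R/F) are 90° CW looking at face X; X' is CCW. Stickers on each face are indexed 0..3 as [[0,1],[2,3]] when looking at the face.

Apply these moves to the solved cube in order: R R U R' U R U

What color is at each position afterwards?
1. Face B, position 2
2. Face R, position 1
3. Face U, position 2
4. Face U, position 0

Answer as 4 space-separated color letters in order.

Answer: W B Y O

Derivation:
After move 1 (R): R=RRRR U=WGWG F=GYGY D=YBYB B=WBWB
After move 2 (R): R=RRRR U=WYWY F=GBGB D=YWYW B=GBGB
After move 3 (U): U=WWYY F=RRGB R=GBRR B=OOGB L=GBOO
After move 4 (R'): R=BRGR U=WGYO F=RWGY D=YRYB B=WOWB
After move 5 (U): U=YWOG F=BRGY R=WOGR B=GBWB L=RWOO
After move 6 (R): R=GWRO U=YROY F=BRGB D=YWYG B=GBWB
After move 7 (U): U=OYYR F=GWGB R=GBRO B=RWWB L=BROO
Query 1: B[2] = W
Query 2: R[1] = B
Query 3: U[2] = Y
Query 4: U[0] = O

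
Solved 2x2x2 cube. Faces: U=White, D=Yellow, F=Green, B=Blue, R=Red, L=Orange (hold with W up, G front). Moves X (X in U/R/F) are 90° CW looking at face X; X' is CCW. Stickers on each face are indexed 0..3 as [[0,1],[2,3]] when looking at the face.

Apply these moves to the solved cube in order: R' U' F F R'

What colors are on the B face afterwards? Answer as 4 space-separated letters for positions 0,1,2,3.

Answer: G R W B

Derivation:
After move 1 (R'): R=RRRR U=WBWB F=GWGW D=YGYG B=YBYB
After move 2 (U'): U=BBWW F=OOGW R=GWRR B=RRYB L=YBOO
After move 3 (F): F=GOWO U=BBOB R=WWWR D=RGYG L=YYOG
After move 4 (F): F=WGOO U=BBGY R=OWBR D=WWYG L=YROG
After move 5 (R'): R=WROB U=BYGR F=WBOY D=WGYO B=GRWB
Query: B face = GRWB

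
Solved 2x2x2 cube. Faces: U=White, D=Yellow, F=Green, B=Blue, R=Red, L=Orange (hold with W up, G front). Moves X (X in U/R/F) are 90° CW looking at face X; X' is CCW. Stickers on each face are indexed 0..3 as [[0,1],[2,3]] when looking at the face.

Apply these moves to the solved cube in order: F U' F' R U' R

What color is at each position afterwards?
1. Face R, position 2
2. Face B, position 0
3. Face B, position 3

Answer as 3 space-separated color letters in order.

Answer: G G B

Derivation:
After move 1 (F): F=GGGG U=WWOO R=WRWR D=RRYY L=OYOY
After move 2 (U'): U=WOWO F=OYGG R=GGWR B=WRBB L=BBOY
After move 3 (F'): F=YGOG U=WOGW R=RGRR D=BYYY L=BOOW
After move 4 (R): R=RRRG U=WGGG F=YYOY D=BBYW B=WROB
After move 5 (U'): U=GGWG F=BOOY R=YYRG B=RROB L=WROW
After move 6 (R): R=RYGY U=GOWY F=BBOW D=BOYR B=GRGB
Query 1: R[2] = G
Query 2: B[0] = G
Query 3: B[3] = B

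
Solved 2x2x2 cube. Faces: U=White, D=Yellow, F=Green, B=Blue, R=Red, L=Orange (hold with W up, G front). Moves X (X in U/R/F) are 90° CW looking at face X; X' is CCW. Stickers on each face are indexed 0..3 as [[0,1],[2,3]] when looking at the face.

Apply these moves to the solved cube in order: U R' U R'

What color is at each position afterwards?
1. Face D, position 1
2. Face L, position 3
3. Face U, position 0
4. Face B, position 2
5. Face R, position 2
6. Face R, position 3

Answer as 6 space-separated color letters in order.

Answer: R O W R Y B

Derivation:
After move 1 (U): U=WWWW F=RRGG R=BBRR B=OOBB L=GGOO
After move 2 (R'): R=BRBR U=WBWO F=RWGW D=YRYG B=YOYB
After move 3 (U): U=WWOB F=BRGW R=YOBR B=GGYB L=RWOO
After move 4 (R'): R=ORYB U=WYOG F=BWGB D=YRYW B=GGRB
Query 1: D[1] = R
Query 2: L[3] = O
Query 3: U[0] = W
Query 4: B[2] = R
Query 5: R[2] = Y
Query 6: R[3] = B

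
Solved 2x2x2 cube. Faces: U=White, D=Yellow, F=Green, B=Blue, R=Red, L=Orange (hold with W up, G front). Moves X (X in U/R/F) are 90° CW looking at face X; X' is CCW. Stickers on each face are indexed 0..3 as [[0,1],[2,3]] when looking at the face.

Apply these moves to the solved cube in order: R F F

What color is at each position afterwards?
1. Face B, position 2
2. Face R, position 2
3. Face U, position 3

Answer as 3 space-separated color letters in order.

Answer: W O Y

Derivation:
After move 1 (R): R=RRRR U=WGWG F=GYGY D=YBYB B=WBWB
After move 2 (F): F=GGYY U=WGOO R=WRGR D=RRYB L=OYOB
After move 3 (F): F=YGYG U=WGBY R=OROR D=GWYB L=OROR
Query 1: B[2] = W
Query 2: R[2] = O
Query 3: U[3] = Y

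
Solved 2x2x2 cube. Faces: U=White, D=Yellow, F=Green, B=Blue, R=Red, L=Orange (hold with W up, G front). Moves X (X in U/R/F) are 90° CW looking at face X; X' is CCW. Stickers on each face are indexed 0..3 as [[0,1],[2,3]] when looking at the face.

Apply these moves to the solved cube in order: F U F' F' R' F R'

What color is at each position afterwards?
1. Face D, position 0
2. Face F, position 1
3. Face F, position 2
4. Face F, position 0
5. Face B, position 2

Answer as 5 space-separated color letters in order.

After move 1 (F): F=GGGG U=WWOO R=WRWR D=RRYY L=OYOY
After move 2 (U): U=OWOW F=WRGG R=BBWR B=OYBB L=GGOY
After move 3 (F'): F=RGWG U=OWBW R=RBRR D=GYYY L=GWOO
After move 4 (F'): F=GGRW U=OWRR R=YBGR D=WOYY L=GWOB
After move 5 (R'): R=BRYG U=OBRO F=GWRR D=WGYW B=YYOB
After move 6 (F): F=RGRW U=OBBW R=RROG D=YBYW L=GWOG
After move 7 (R'): R=RGRO U=OOBY F=RBRW D=YGYW B=WYBB
Query 1: D[0] = Y
Query 2: F[1] = B
Query 3: F[2] = R
Query 4: F[0] = R
Query 5: B[2] = B

Answer: Y B R R B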